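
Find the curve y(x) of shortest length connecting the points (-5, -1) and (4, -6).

Arc-length functional: J[y] = ∫ sqrt(1 + (y')^2) dx.
Lagrangian L = sqrt(1 + (y')^2) has no explicit y dependence, so ∂L/∂y = 0 and the Euler-Lagrange equation gives
    d/dx( y' / sqrt(1 + (y')^2) ) = 0  ⇒  y' / sqrt(1 + (y')^2) = const.
Hence y' is constant, so y(x) is affine.
Fitting the endpoints (-5, -1) and (4, -6):
    slope m = ((-6) − (-1)) / (4 − (-5)) = -5/9,
    intercept c = (-1) − m·(-5) = -34/9.
Extremal: y(x) = (-5/9) x - 34/9.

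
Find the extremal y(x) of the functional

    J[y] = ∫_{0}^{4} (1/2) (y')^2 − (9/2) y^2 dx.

The Lagrangian is L = (1/2) (y')^2 − (9/2) y^2.
Compute ∂L/∂y = -9y, ∂L/∂y' = y'.
The Euler-Lagrange equation d/dx(∂L/∂y') − ∂L/∂y = 0 reduces to
    y'' + 9 y = 0.
Its general solution is
    y(x) = A sin(3x) + B cos(3x),
with A, B fixed by the endpoint conditions.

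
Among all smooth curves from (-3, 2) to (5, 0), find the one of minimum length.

Arc-length functional: J[y] = ∫ sqrt(1 + (y')^2) dx.
Lagrangian L = sqrt(1 + (y')^2) has no explicit y dependence, so ∂L/∂y = 0 and the Euler-Lagrange equation gives
    d/dx( y' / sqrt(1 + (y')^2) ) = 0  ⇒  y' / sqrt(1 + (y')^2) = const.
Hence y' is constant, so y(x) is affine.
Fitting the endpoints (-3, 2) and (5, 0):
    slope m = (0 − 2) / (5 − (-3)) = -1/4,
    intercept c = 2 − m·(-3) = 5/4.
Extremal: y(x) = (-1/4) x + 5/4.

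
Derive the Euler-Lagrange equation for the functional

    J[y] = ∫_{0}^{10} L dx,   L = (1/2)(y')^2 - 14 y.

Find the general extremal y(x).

The Lagrangian is L = (1/2)(y')^2 - 14 y.
∂L/∂y = -14.
∂L/∂y' = y'.
The Euler-Lagrange equation d/dx(∂L/∂y') − ∂L/∂y = 0 becomes:
    y'' + 14 = 0
General solution: y(x) = -7 x^2 + A x + B, where A and B are arbitrary constants fixed by the endpoint conditions.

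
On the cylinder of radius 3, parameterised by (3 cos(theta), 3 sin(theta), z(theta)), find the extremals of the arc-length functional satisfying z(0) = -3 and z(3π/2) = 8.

Parameterise the cylinder of radius R = 3 as
    r(θ) = (3 cos θ, 3 sin θ, z(θ)).
The arc-length element is
    ds = sqrt(9 + (dz/dθ)^2) dθ,
so the Lagrangian is L = sqrt(9 + z'^2).
L depends on z' only, not on z or θ, so ∂L/∂z = 0 and
    ∂L/∂z' = z' / sqrt(9 + z'^2).
The Euler-Lagrange equation gives
    d/dθ( z' / sqrt(9 + z'^2) ) = 0,
so z' is constant. Integrating once:
    z(θ) = a θ + b,
a helix on the cylinder (a straight line when the cylinder is unrolled). The constants a, b are determined by the endpoint conditions.
With endpoint conditions z(0) = -3 and z(3π/2) = 8: from z(0) = b we get b = -3, and a·3π/2 + -3 = 8 gives a = 22/(3π), so
    z(θ) = (22/(3π)) θ − 3.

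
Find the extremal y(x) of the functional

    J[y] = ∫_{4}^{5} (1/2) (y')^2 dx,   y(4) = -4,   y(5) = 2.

The Lagrangian is L = (1/2) (y')^2.
Compute ∂L/∂y = 0, ∂L/∂y' = y'.
The Euler-Lagrange equation d/dx(∂L/∂y') − ∂L/∂y = 0 reduces to
    y'' = 0.
Its general solution is
    y(x) = A x + B,
with A, B fixed by the endpoint conditions.
Applying the endpoint conditions y(4) = -4 and y(5) = 2: solve A·4 + B = -4 and A·5 + B = 2. Subtracting gives A(5 − 4) = 2 − -4, so A = 6, and B = -4 − A·4 = -28. Therefore
    y(x) = 6 x - 28.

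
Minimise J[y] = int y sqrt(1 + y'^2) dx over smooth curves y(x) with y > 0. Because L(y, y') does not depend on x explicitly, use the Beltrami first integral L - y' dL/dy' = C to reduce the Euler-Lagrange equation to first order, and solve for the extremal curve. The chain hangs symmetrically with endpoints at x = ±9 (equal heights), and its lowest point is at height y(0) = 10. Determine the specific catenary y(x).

The Lagrangian L(y, y') = y sqrt(1 + y'^2) has no explicit x dependence, so the Beltrami identity applies:
    L − y' ∂L/∂y' = C.
Compute ∂L/∂y' = y · y' / sqrt(1 + y'^2). Then
    L − y' ∂L/∂y'
    = y sqrt(1 + y'^2) − y · y'^2 / sqrt(1 + y'^2)
    = y (1 + y'^2 − y'^2) / sqrt(1 + y'^2)
    = y / sqrt(1 + y'^2) = C.
Squaring gives y^2 = C^2 (1 + y'^2), i.e.
    y'^2 = y^2 / C^2 − 1.
Separating variables,
    dy / sqrt(y^2 − C^2) = dx / C,
and integrating gives arccosh(y / C) = (x − a)/C, so
    y(x) = C cosh((x − a)/C),
the catenary. The constants C and a are fixed by the two endpoint conditions (and, for the hanging-chain problem, the length constraint selects C).
Now fit the given data. The endpoints x = ±9 are symmetric at equal height, so the catenary is even about its minimum: a = 0 and y(x) = C cosh(x/C). The lowest point is y(0) = C cosh(0) = C, and we are told y(0) = 10, so C = 10. Therefore
    y(x) = 10 cosh(x/10),
and at the endpoints
    y(±9) = 10 cosh(9/10).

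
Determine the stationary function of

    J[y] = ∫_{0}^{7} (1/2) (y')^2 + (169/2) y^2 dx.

The Lagrangian is L = (1/2) (y')^2 + (169/2) y^2.
Compute ∂L/∂y = 169y, ∂L/∂y' = y'.
The Euler-Lagrange equation d/dx(∂L/∂y') − ∂L/∂y = 0 reduces to
    y'' − 169 y = 0.
Its general solution is
    y(x) = A e^(13x) + B e^(−13x),
with A, B fixed by the endpoint conditions.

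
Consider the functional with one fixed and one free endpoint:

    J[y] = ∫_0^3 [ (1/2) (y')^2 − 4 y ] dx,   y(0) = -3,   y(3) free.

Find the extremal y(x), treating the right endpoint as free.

The Lagrangian L = (1/2) (y')^2 − 4 y gives
    ∂L/∂y = −4,   ∂L/∂y' = y'.
Euler-Lagrange: d/dx(y') − (−4) = 0, i.e. y'' + 4 = 0, so
    y(x) = −(4/2) x^2 + C1 x + C2.
Fixed left endpoint y(0) = -3 ⇒ C2 = -3.
The right endpoint x = 3 is free, so the natural (transversality) condition is ∂L/∂y' |_{x=3} = 0, i.e. y'(3) = 0.
Compute y'(x) = −4 x + C1, so y'(3) = −12 + C1 = 0 ⇒ C1 = 12.
Therefore the extremal is
    y(x) = −2 x^2 + 12 x − 3.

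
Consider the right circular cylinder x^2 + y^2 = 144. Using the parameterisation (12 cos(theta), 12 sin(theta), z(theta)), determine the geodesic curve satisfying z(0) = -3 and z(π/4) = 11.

Parameterise the cylinder of radius R = 12 as
    r(θ) = (12 cos θ, 12 sin θ, z(θ)).
The arc-length element is
    ds = sqrt(144 + (dz/dθ)^2) dθ,
so the Lagrangian is L = sqrt(144 + z'^2).
L depends on z' only, not on z or θ, so ∂L/∂z = 0 and
    ∂L/∂z' = z' / sqrt(144 + z'^2).
The Euler-Lagrange equation gives
    d/dθ( z' / sqrt(144 + z'^2) ) = 0,
so z' is constant. Integrating once:
    z(θ) = a θ + b,
a helix on the cylinder (a straight line when the cylinder is unrolled). The constants a, b are determined by the endpoint conditions.
With endpoint conditions z(0) = -3 and z(π/4) = 11: from z(0) = b we get b = -3, and a·π/4 + -3 = 11 gives a = 56/π, so
    z(θ) = (56/π) θ − 3.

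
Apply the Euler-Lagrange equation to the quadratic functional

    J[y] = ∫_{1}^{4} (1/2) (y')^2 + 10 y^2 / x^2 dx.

The Lagrangian is L = (1/2) (y')^2 + 10 y^2 / x^2.
Compute ∂L/∂y = 20y/x^2, ∂L/∂y' = y'.
The Euler-Lagrange equation d/dx(∂L/∂y') − ∂L/∂y = 0 reduces to
    y'' − 20/x^2 · y = 0  (x > 0).
Its general solution is
    y(x) = A x^5 + B x^(-4),
with A, B fixed by the endpoint conditions.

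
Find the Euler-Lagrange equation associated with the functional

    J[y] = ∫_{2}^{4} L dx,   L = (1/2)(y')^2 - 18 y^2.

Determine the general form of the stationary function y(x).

The Lagrangian is L = (1/2)(y')^2 - 18 y^2.
∂L/∂y = -36y.
∂L/∂y' = y'.
The Euler-Lagrange equation d/dx(∂L/∂y') − ∂L/∂y = 0 becomes:
    y'' + 36 y = 0
General solution: y(x) = A sin(6x) + B cos(6x), where A and B are arbitrary constants fixed by the endpoint conditions.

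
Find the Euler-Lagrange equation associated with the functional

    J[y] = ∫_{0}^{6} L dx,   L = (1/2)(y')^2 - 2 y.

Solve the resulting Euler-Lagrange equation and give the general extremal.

The Lagrangian is L = (1/2)(y')^2 - 2 y.
∂L/∂y = -2.
∂L/∂y' = y'.
The Euler-Lagrange equation d/dx(∂L/∂y') − ∂L/∂y = 0 becomes:
    y'' + 2 = 0
General solution: y(x) = -x^2 + A x + B, where A and B are arbitrary constants fixed by the endpoint conditions.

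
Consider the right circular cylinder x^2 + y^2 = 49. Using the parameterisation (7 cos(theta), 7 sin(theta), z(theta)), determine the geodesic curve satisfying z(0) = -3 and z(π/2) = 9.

Parameterise the cylinder of radius R = 7 as
    r(θ) = (7 cos θ, 7 sin θ, z(θ)).
The arc-length element is
    ds = sqrt(49 + (dz/dθ)^2) dθ,
so the Lagrangian is L = sqrt(49 + z'^2).
L depends on z' only, not on z or θ, so ∂L/∂z = 0 and
    ∂L/∂z' = z' / sqrt(49 + z'^2).
The Euler-Lagrange equation gives
    d/dθ( z' / sqrt(49 + z'^2) ) = 0,
so z' is constant. Integrating once:
    z(θ) = a θ + b,
a helix on the cylinder (a straight line when the cylinder is unrolled). The constants a, b are determined by the endpoint conditions.
With endpoint conditions z(0) = -3 and z(π/2) = 9: from z(0) = b we get b = -3, and a·π/2 + -3 = 9 gives a = 24/π, so
    z(θ) = (24/π) θ − 3.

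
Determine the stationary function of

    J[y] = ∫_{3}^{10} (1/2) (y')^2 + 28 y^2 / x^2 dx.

The Lagrangian is L = (1/2) (y')^2 + 28 y^2 / x^2.
Compute ∂L/∂y = 56y/x^2, ∂L/∂y' = y'.
The Euler-Lagrange equation d/dx(∂L/∂y') − ∂L/∂y = 0 reduces to
    y'' − 56/x^2 · y = 0  (x > 0).
Its general solution is
    y(x) = A x^8 + B x^(-7),
with A, B fixed by the endpoint conditions.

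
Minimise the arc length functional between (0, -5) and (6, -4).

Arc-length functional: J[y] = ∫ sqrt(1 + (y')^2) dx.
Lagrangian L = sqrt(1 + (y')^2) has no explicit y dependence, so ∂L/∂y = 0 and the Euler-Lagrange equation gives
    d/dx( y' / sqrt(1 + (y')^2) ) = 0  ⇒  y' / sqrt(1 + (y')^2) = const.
Hence y' is constant, so y(x) is affine.
Fitting the endpoints (0, -5) and (6, -4):
    slope m = ((-4) − (-5)) / (6 − 0) = 1/6,
    intercept c = (-5) − m·0 = -5.
Extremal: y(x) = (1/6) x - 5.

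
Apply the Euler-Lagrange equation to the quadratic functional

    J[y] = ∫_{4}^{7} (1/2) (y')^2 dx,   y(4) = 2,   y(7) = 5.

The Lagrangian is L = (1/2) (y')^2.
Compute ∂L/∂y = 0, ∂L/∂y' = y'.
The Euler-Lagrange equation d/dx(∂L/∂y') − ∂L/∂y = 0 reduces to
    y'' = 0.
Its general solution is
    y(x) = A x + B,
with A, B fixed by the endpoint conditions.
Applying the endpoint conditions y(4) = 2 and y(7) = 5: solve A·4 + B = 2 and A·7 + B = 5. Subtracting gives A(7 − 4) = 5 − 2, so A = 1, and B = 2 − A·4 = -2. Therefore
    y(x) = x - 2.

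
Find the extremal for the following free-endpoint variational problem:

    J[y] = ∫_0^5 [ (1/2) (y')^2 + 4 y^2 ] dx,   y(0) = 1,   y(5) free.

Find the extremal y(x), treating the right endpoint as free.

The Lagrangian L = (1/2) (y')^2 + 4 y^2 gives
    ∂L/∂y = 8 y,   ∂L/∂y' = y'.
Euler-Lagrange: y'' − 8 y = 0.
With k = sqrt(8), the general solution is
    y(x) = A cosh(sqrt(8) x) + B sinh(sqrt(8) x).
Fixed left endpoint y(0) = 1 ⇒ A = 1.
The right endpoint x = 5 is free, so the natural (transversality) condition is ∂L/∂y' |_{x=5} = 0, i.e. y'(5) = 0.
Compute y'(x) = A k sinh(k x) + B k cosh(k x), so
    y'(5) = A k sinh(k·5) + B k cosh(k·5) = 0
    ⇒ B = −A tanh(k·5) = − tanh(sqrt(8)·5).
Therefore the extremal is
    y(x) = cosh(sqrt(8) x) − tanh(sqrt(8)·5) sinh(sqrt(8) x).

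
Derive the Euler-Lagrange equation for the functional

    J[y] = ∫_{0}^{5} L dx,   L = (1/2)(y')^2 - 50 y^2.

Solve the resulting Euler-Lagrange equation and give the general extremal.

The Lagrangian is L = (1/2)(y')^2 - 50 y^2.
∂L/∂y = -100y.
∂L/∂y' = y'.
The Euler-Lagrange equation d/dx(∂L/∂y') − ∂L/∂y = 0 becomes:
    y'' + 100 y = 0
General solution: y(x) = A sin(10x) + B cos(10x), where A and B are arbitrary constants fixed by the endpoint conditions.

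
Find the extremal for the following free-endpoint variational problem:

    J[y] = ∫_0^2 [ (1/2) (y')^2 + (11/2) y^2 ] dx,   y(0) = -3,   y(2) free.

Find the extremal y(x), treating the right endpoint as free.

The Lagrangian L = (1/2) (y')^2 + (11/2) y^2 gives
    ∂L/∂y = 11 y,   ∂L/∂y' = y'.
Euler-Lagrange: y'' − 11 y = 0.
With k = sqrt(11), the general solution is
    y(x) = A cosh(sqrt(11) x) + B sinh(sqrt(11) x).
Fixed left endpoint y(0) = -3 ⇒ A = -3.
The right endpoint x = 2 is free, so the natural (transversality) condition is ∂L/∂y' |_{x=2} = 0, i.e. y'(2) = 0.
Compute y'(x) = A k sinh(k x) + B k cosh(k x), so
    y'(2) = A k sinh(k·2) + B k cosh(k·2) = 0
    ⇒ B = −A tanh(k·2) = 3 tanh(sqrt(11)·2).
Therefore the extremal is
    y(x) = −3 cosh(sqrt(11) x) + 3 tanh(sqrt(11)·2) sinh(sqrt(11) x).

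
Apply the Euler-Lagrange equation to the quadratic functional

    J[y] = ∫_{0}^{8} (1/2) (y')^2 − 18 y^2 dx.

The Lagrangian is L = (1/2) (y')^2 − 18 y^2.
Compute ∂L/∂y = -36y, ∂L/∂y' = y'.
The Euler-Lagrange equation d/dx(∂L/∂y') − ∂L/∂y = 0 reduces to
    y'' + 36 y = 0.
Its general solution is
    y(x) = A sin(6x) + B cos(6x),
with A, B fixed by the endpoint conditions.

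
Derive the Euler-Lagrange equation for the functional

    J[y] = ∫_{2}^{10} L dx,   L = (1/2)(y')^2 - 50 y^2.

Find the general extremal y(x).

The Lagrangian is L = (1/2)(y')^2 - 50 y^2.
∂L/∂y = -100y.
∂L/∂y' = y'.
The Euler-Lagrange equation d/dx(∂L/∂y') − ∂L/∂y = 0 becomes:
    y'' + 100 y = 0
General solution: y(x) = A sin(10x) + B cos(10x), where A and B are arbitrary constants fixed by the endpoint conditions.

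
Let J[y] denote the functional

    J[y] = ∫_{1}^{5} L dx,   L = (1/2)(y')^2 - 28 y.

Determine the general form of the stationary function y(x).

The Lagrangian is L = (1/2)(y')^2 - 28 y.
∂L/∂y = -28.
∂L/∂y' = y'.
The Euler-Lagrange equation d/dx(∂L/∂y') − ∂L/∂y = 0 becomes:
    y'' + 28 = 0
General solution: y(x) = -14 x^2 + A x + B, where A and B are arbitrary constants fixed by the endpoint conditions.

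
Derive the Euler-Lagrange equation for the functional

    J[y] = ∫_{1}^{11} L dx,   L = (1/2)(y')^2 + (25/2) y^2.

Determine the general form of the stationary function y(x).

The Lagrangian is L = (1/2)(y')^2 + (25/2) y^2.
∂L/∂y = 25y.
∂L/∂y' = y'.
The Euler-Lagrange equation d/dx(∂L/∂y') − ∂L/∂y = 0 becomes:
    y'' - 25 y = 0
General solution: y(x) = A e^(5x) + B e^(-5x), where A and B are arbitrary constants fixed by the endpoint conditions.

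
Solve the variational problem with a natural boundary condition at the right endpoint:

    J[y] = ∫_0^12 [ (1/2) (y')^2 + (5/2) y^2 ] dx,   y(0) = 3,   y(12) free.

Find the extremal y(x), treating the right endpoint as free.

The Lagrangian L = (1/2) (y')^2 + (5/2) y^2 gives
    ∂L/∂y = 5 y,   ∂L/∂y' = y'.
Euler-Lagrange: y'' − 5 y = 0.
With k = sqrt(5), the general solution is
    y(x) = A cosh(sqrt(5) x) + B sinh(sqrt(5) x).
Fixed left endpoint y(0) = 3 ⇒ A = 3.
The right endpoint x = 12 is free, so the natural (transversality) condition is ∂L/∂y' |_{x=12} = 0, i.e. y'(12) = 0.
Compute y'(x) = A k sinh(k x) + B k cosh(k x), so
    y'(12) = A k sinh(k·12) + B k cosh(k·12) = 0
    ⇒ B = −A tanh(k·12) = − 3 tanh(sqrt(5)·12).
Therefore the extremal is
    y(x) = 3 cosh(sqrt(5) x) − 3 tanh(sqrt(5)·12) sinh(sqrt(5) x).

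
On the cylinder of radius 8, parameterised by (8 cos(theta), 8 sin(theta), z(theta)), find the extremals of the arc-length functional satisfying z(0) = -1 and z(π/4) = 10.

Parameterise the cylinder of radius R = 8 as
    r(θ) = (8 cos θ, 8 sin θ, z(θ)).
The arc-length element is
    ds = sqrt(64 + (dz/dθ)^2) dθ,
so the Lagrangian is L = sqrt(64 + z'^2).
L depends on z' only, not on z or θ, so ∂L/∂z = 0 and
    ∂L/∂z' = z' / sqrt(64 + z'^2).
The Euler-Lagrange equation gives
    d/dθ( z' / sqrt(64 + z'^2) ) = 0,
so z' is constant. Integrating once:
    z(θ) = a θ + b,
a helix on the cylinder (a straight line when the cylinder is unrolled). The constants a, b are determined by the endpoint conditions.
With endpoint conditions z(0) = -1 and z(π/4) = 10: from z(0) = b we get b = -1, and a·π/4 + -1 = 10 gives a = 44/π, so
    z(θ) = (44/π) θ − 1.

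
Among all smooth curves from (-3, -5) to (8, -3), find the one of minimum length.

Arc-length functional: J[y] = ∫ sqrt(1 + (y')^2) dx.
Lagrangian L = sqrt(1 + (y')^2) has no explicit y dependence, so ∂L/∂y = 0 and the Euler-Lagrange equation gives
    d/dx( y' / sqrt(1 + (y')^2) ) = 0  ⇒  y' / sqrt(1 + (y')^2) = const.
Hence y' is constant, so y(x) is affine.
Fitting the endpoints (-3, -5) and (8, -3):
    slope m = ((-3) − (-5)) / (8 − (-3)) = 2/11,
    intercept c = (-5) − m·(-3) = -49/11.
Extremal: y(x) = (2/11) x - 49/11.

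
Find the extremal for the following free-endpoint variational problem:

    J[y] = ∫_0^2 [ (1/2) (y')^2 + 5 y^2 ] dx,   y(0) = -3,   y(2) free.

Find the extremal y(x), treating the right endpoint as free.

The Lagrangian L = (1/2) (y')^2 + 5 y^2 gives
    ∂L/∂y = 10 y,   ∂L/∂y' = y'.
Euler-Lagrange: y'' − 10 y = 0.
With k = sqrt(10), the general solution is
    y(x) = A cosh(sqrt(10) x) + B sinh(sqrt(10) x).
Fixed left endpoint y(0) = -3 ⇒ A = -3.
The right endpoint x = 2 is free, so the natural (transversality) condition is ∂L/∂y' |_{x=2} = 0, i.e. y'(2) = 0.
Compute y'(x) = A k sinh(k x) + B k cosh(k x), so
    y'(2) = A k sinh(k·2) + B k cosh(k·2) = 0
    ⇒ B = −A tanh(k·2) = 3 tanh(sqrt(10)·2).
Therefore the extremal is
    y(x) = −3 cosh(sqrt(10) x) + 3 tanh(sqrt(10)·2) sinh(sqrt(10) x).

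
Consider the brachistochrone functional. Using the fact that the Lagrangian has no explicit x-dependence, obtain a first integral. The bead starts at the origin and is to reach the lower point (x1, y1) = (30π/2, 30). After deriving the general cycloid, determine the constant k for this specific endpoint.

The Lagrangian L = sqrt((1 + y'^2) / y) has no explicit x dependence, so the Beltrami identity applies:
    L − y' ∂L/∂y' = C.
Compute ∂L/∂y' = y' / sqrt(y (1 + y'^2)).
Substitute:
    sqrt((1 + y'^2)/y) − y'·y' / sqrt(y (1 + y'^2))
    = (1 + y'^2) / sqrt(y (1 + y'^2)) − y'^2 / sqrt(y (1 + y'^2))
    = 1 / sqrt(y (1 + y'^2)) = C.
Squaring and rearranging gives the first integral
    y (1 + y'^2) = 1/C^2 =: k   (constant).
Solving this first-order ODE by the substitution
    y = (k/2)(1 − cos θ)
yields the cycloid parameterisation
    x(θ) = (k/2)(θ − sin θ),   y(θ) = (k/2)(1 − cos θ).
The constant k is fixed by the endpoint condition.
Now fit the given lower endpoint (x1, y1) = (30π/2, 30). At the bottom of the first arch (θ = π), the parametric equations give
    y(π) = (k/2)(1 − cos π) = k,
    x(π) = (k/2)(π − sin π) = kπ/2.
Matching y(π) = 30 gives k = 30, consistent with x(π) = 30π/2. Therefore the specific cycloid is
    x(θ) = (30/2)(θ − sin θ),   y(θ) = (30/2)(1 − cos θ).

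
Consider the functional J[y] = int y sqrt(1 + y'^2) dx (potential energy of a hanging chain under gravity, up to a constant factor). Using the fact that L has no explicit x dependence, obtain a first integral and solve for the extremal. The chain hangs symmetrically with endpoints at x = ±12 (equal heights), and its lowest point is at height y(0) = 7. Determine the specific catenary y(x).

The Lagrangian L(y, y') = y sqrt(1 + y'^2) has no explicit x dependence, so the Beltrami identity applies:
    L − y' ∂L/∂y' = C.
Compute ∂L/∂y' = y · y' / sqrt(1 + y'^2). Then
    L − y' ∂L/∂y'
    = y sqrt(1 + y'^2) − y · y'^2 / sqrt(1 + y'^2)
    = y (1 + y'^2 − y'^2) / sqrt(1 + y'^2)
    = y / sqrt(1 + y'^2) = C.
Squaring gives y^2 = C^2 (1 + y'^2), i.e.
    y'^2 = y^2 / C^2 − 1.
Separating variables,
    dy / sqrt(y^2 − C^2) = dx / C,
and integrating gives arccosh(y / C) = (x − a)/C, so
    y(x) = C cosh((x − a)/C),
the catenary. The constants C and a are fixed by the two endpoint conditions (and, for the hanging-chain problem, the length constraint selects C).
Now fit the given data. The endpoints x = ±12 are symmetric at equal height, so the catenary is even about its minimum: a = 0 and y(x) = C cosh(x/C). The lowest point is y(0) = C cosh(0) = C, and we are told y(0) = 7, so C = 7. Therefore
    y(x) = 7 cosh(x/7),
and at the endpoints
    y(±12) = 7 cosh(12/7).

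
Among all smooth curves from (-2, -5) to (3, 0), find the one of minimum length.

Arc-length functional: J[y] = ∫ sqrt(1 + (y')^2) dx.
Lagrangian L = sqrt(1 + (y')^2) has no explicit y dependence, so ∂L/∂y = 0 and the Euler-Lagrange equation gives
    d/dx( y' / sqrt(1 + (y')^2) ) = 0  ⇒  y' / sqrt(1 + (y')^2) = const.
Hence y' is constant, so y(x) is affine.
Fitting the endpoints (-2, -5) and (3, 0):
    slope m = (0 − (-5)) / (3 − (-2)) = 1,
    intercept c = (-5) − m·(-2) = -3.
Extremal: y(x) = x - 3.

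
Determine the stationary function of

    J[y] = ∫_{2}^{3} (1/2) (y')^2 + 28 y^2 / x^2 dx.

The Lagrangian is L = (1/2) (y')^2 + 28 y^2 / x^2.
Compute ∂L/∂y = 56y/x^2, ∂L/∂y' = y'.
The Euler-Lagrange equation d/dx(∂L/∂y') − ∂L/∂y = 0 reduces to
    y'' − 56/x^2 · y = 0  (x > 0).
Its general solution is
    y(x) = A x^8 + B x^(-7),
with A, B fixed by the endpoint conditions.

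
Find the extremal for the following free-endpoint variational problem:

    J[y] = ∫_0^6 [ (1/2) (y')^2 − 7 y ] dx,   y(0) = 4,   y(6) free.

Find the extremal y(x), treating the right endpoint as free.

The Lagrangian L = (1/2) (y')^2 − 7 y gives
    ∂L/∂y = −7,   ∂L/∂y' = y'.
Euler-Lagrange: d/dx(y') − (−7) = 0, i.e. y'' + 7 = 0, so
    y(x) = −(7/2) x^2 + C1 x + C2.
Fixed left endpoint y(0) = 4 ⇒ C2 = 4.
The right endpoint x = 6 is free, so the natural (transversality) condition is ∂L/∂y' |_{x=6} = 0, i.e. y'(6) = 0.
Compute y'(x) = −7 x + C1, so y'(6) = −42 + C1 = 0 ⇒ C1 = 42.
Therefore the extremal is
    y(x) = −(7/2) x^2 + 42 x + 4.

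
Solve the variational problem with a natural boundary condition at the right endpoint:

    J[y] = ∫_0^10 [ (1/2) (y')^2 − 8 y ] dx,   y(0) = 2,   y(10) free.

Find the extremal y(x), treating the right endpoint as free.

The Lagrangian L = (1/2) (y')^2 − 8 y gives
    ∂L/∂y = −8,   ∂L/∂y' = y'.
Euler-Lagrange: d/dx(y') − (−8) = 0, i.e. y'' + 8 = 0, so
    y(x) = −(8/2) x^2 + C1 x + C2.
Fixed left endpoint y(0) = 2 ⇒ C2 = 2.
The right endpoint x = 10 is free, so the natural (transversality) condition is ∂L/∂y' |_{x=10} = 0, i.e. y'(10) = 0.
Compute y'(x) = −8 x + C1, so y'(10) = −80 + C1 = 0 ⇒ C1 = 80.
Therefore the extremal is
    y(x) = −4 x^2 + 80 x + 2.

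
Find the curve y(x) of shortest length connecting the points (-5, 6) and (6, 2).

Arc-length functional: J[y] = ∫ sqrt(1 + (y')^2) dx.
Lagrangian L = sqrt(1 + (y')^2) has no explicit y dependence, so ∂L/∂y = 0 and the Euler-Lagrange equation gives
    d/dx( y' / sqrt(1 + (y')^2) ) = 0  ⇒  y' / sqrt(1 + (y')^2) = const.
Hence y' is constant, so y(x) is affine.
Fitting the endpoints (-5, 6) and (6, 2):
    slope m = (2 − 6) / (6 − (-5)) = -4/11,
    intercept c = 6 − m·(-5) = 46/11.
Extremal: y(x) = (-4/11) x + 46/11.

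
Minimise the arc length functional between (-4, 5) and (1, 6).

Arc-length functional: J[y] = ∫ sqrt(1 + (y')^2) dx.
Lagrangian L = sqrt(1 + (y')^2) has no explicit y dependence, so ∂L/∂y = 0 and the Euler-Lagrange equation gives
    d/dx( y' / sqrt(1 + (y')^2) ) = 0  ⇒  y' / sqrt(1 + (y')^2) = const.
Hence y' is constant, so y(x) is affine.
Fitting the endpoints (-4, 5) and (1, 6):
    slope m = (6 − 5) / (1 − (-4)) = 1/5,
    intercept c = 5 − m·(-4) = 29/5.
Extremal: y(x) = (1/5) x + 29/5.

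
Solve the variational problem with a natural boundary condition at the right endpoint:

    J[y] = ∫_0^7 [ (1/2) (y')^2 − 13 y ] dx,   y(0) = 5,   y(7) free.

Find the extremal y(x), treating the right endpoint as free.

The Lagrangian L = (1/2) (y')^2 − 13 y gives
    ∂L/∂y = −13,   ∂L/∂y' = y'.
Euler-Lagrange: d/dx(y') − (−13) = 0, i.e. y'' + 13 = 0, so
    y(x) = −(13/2) x^2 + C1 x + C2.
Fixed left endpoint y(0) = 5 ⇒ C2 = 5.
The right endpoint x = 7 is free, so the natural (transversality) condition is ∂L/∂y' |_{x=7} = 0, i.e. y'(7) = 0.
Compute y'(x) = −13 x + C1, so y'(7) = −91 + C1 = 0 ⇒ C1 = 91.
Therefore the extremal is
    y(x) = −(13/2) x^2 + 91 x + 5.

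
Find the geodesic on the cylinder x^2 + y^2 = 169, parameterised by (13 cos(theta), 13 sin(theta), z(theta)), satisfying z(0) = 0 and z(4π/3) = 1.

Parameterise the cylinder of radius R = 13 as
    r(θ) = (13 cos θ, 13 sin θ, z(θ)).
The arc-length element is
    ds = sqrt(169 + (dz/dθ)^2) dθ,
so the Lagrangian is L = sqrt(169 + z'^2).
L depends on z' only, not on z or θ, so ∂L/∂z = 0 and
    ∂L/∂z' = z' / sqrt(169 + z'^2).
The Euler-Lagrange equation gives
    d/dθ( z' / sqrt(169 + z'^2) ) = 0,
so z' is constant. Integrating once:
    z(θ) = a θ + b,
a helix on the cylinder (a straight line when the cylinder is unrolled). The constants a, b are determined by the endpoint conditions.
With endpoint conditions z(0) = 0 and z(4π/3) = 1: from z(0) = b we get b = 0, and a·4π/3 + 0 = 1 gives a = 3/(4π), so
    z(θ) = (3/(4π)) θ.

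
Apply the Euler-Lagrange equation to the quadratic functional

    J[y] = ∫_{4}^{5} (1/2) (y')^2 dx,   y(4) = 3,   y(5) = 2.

The Lagrangian is L = (1/2) (y')^2.
Compute ∂L/∂y = 0, ∂L/∂y' = y'.
The Euler-Lagrange equation d/dx(∂L/∂y') − ∂L/∂y = 0 reduces to
    y'' = 0.
Its general solution is
    y(x) = A x + B,
with A, B fixed by the endpoint conditions.
Applying the endpoint conditions y(4) = 3 and y(5) = 2: solve A·4 + B = 3 and A·5 + B = 2. Subtracting gives A(5 − 4) = 2 − 3, so A = -1, and B = 3 − A·4 = 7. Therefore
    y(x) = -x + 7.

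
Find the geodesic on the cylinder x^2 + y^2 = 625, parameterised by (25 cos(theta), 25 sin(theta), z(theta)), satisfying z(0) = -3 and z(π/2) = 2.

Parameterise the cylinder of radius R = 25 as
    r(θ) = (25 cos θ, 25 sin θ, z(θ)).
The arc-length element is
    ds = sqrt(625 + (dz/dθ)^2) dθ,
so the Lagrangian is L = sqrt(625 + z'^2).
L depends on z' only, not on z or θ, so ∂L/∂z = 0 and
    ∂L/∂z' = z' / sqrt(625 + z'^2).
The Euler-Lagrange equation gives
    d/dθ( z' / sqrt(625 + z'^2) ) = 0,
so z' is constant. Integrating once:
    z(θ) = a θ + b,
a helix on the cylinder (a straight line when the cylinder is unrolled). The constants a, b are determined by the endpoint conditions.
With endpoint conditions z(0) = -3 and z(π/2) = 2: from z(0) = b we get b = -3, and a·π/2 + -3 = 2 gives a = 10/π, so
    z(θ) = (10/π) θ − 3.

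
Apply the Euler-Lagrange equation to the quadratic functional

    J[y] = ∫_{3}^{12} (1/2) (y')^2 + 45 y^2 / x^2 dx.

The Lagrangian is L = (1/2) (y')^2 + 45 y^2 / x^2.
Compute ∂L/∂y = 90y/x^2, ∂L/∂y' = y'.
The Euler-Lagrange equation d/dx(∂L/∂y') − ∂L/∂y = 0 reduces to
    y'' − 90/x^2 · y = 0  (x > 0).
Its general solution is
    y(x) = A x^10 + B x^(-9),
with A, B fixed by the endpoint conditions.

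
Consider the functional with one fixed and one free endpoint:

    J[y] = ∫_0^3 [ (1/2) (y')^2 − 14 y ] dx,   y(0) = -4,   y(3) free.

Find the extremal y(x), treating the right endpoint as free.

The Lagrangian L = (1/2) (y')^2 − 14 y gives
    ∂L/∂y = −14,   ∂L/∂y' = y'.
Euler-Lagrange: d/dx(y') − (−14) = 0, i.e. y'' + 14 = 0, so
    y(x) = −(14/2) x^2 + C1 x + C2.
Fixed left endpoint y(0) = -4 ⇒ C2 = -4.
The right endpoint x = 3 is free, so the natural (transversality) condition is ∂L/∂y' |_{x=3} = 0, i.e. y'(3) = 0.
Compute y'(x) = −14 x + C1, so y'(3) = −42 + C1 = 0 ⇒ C1 = 42.
Therefore the extremal is
    y(x) = −7 x^2 + 42 x − 4.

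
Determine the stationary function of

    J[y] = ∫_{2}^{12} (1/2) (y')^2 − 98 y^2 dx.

The Lagrangian is L = (1/2) (y')^2 − 98 y^2.
Compute ∂L/∂y = -196y, ∂L/∂y' = y'.
The Euler-Lagrange equation d/dx(∂L/∂y') − ∂L/∂y = 0 reduces to
    y'' + 196 y = 0.
Its general solution is
    y(x) = A sin(14x) + B cos(14x),
with A, B fixed by the endpoint conditions.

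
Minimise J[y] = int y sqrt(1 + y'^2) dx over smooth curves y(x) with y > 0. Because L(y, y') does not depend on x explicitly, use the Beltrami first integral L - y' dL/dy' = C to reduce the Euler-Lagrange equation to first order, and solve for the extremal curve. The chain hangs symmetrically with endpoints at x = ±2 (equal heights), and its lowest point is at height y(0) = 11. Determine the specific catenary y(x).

The Lagrangian L(y, y') = y sqrt(1 + y'^2) has no explicit x dependence, so the Beltrami identity applies:
    L − y' ∂L/∂y' = C.
Compute ∂L/∂y' = y · y' / sqrt(1 + y'^2). Then
    L − y' ∂L/∂y'
    = y sqrt(1 + y'^2) − y · y'^2 / sqrt(1 + y'^2)
    = y (1 + y'^2 − y'^2) / sqrt(1 + y'^2)
    = y / sqrt(1 + y'^2) = C.
Squaring gives y^2 = C^2 (1 + y'^2), i.e.
    y'^2 = y^2 / C^2 − 1.
Separating variables,
    dy / sqrt(y^2 − C^2) = dx / C,
and integrating gives arccosh(y / C) = (x − a)/C, so
    y(x) = C cosh((x − a)/C),
the catenary. The constants C and a are fixed by the two endpoint conditions (and, for the hanging-chain problem, the length constraint selects C).
Now fit the given data. The endpoints x = ±2 are symmetric at equal height, so the catenary is even about its minimum: a = 0 and y(x) = C cosh(x/C). The lowest point is y(0) = C cosh(0) = C, and we are told y(0) = 11, so C = 11. Therefore
    y(x) = 11 cosh(x/11),
and at the endpoints
    y(±2) = 11 cosh(2/11).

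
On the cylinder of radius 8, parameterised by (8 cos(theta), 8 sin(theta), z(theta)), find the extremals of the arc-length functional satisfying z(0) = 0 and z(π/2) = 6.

Parameterise the cylinder of radius R = 8 as
    r(θ) = (8 cos θ, 8 sin θ, z(θ)).
The arc-length element is
    ds = sqrt(64 + (dz/dθ)^2) dθ,
so the Lagrangian is L = sqrt(64 + z'^2).
L depends on z' only, not on z or θ, so ∂L/∂z = 0 and
    ∂L/∂z' = z' / sqrt(64 + z'^2).
The Euler-Lagrange equation gives
    d/dθ( z' / sqrt(64 + z'^2) ) = 0,
so z' is constant. Integrating once:
    z(θ) = a θ + b,
a helix on the cylinder (a straight line when the cylinder is unrolled). The constants a, b are determined by the endpoint conditions.
With endpoint conditions z(0) = 0 and z(π/2) = 6: from z(0) = b we get b = 0, and a·π/2 + 0 = 6 gives a = 12/π, so
    z(θ) = (12/π) θ.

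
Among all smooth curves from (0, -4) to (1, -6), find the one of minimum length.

Arc-length functional: J[y] = ∫ sqrt(1 + (y')^2) dx.
Lagrangian L = sqrt(1 + (y')^2) has no explicit y dependence, so ∂L/∂y = 0 and the Euler-Lagrange equation gives
    d/dx( y' / sqrt(1 + (y')^2) ) = 0  ⇒  y' / sqrt(1 + (y')^2) = const.
Hence y' is constant, so y(x) is affine.
Fitting the endpoints (0, -4) and (1, -6):
    slope m = ((-6) − (-4)) / (1 − 0) = -2,
    intercept c = (-4) − m·0 = -4.
Extremal: y(x) = -2 x - 4.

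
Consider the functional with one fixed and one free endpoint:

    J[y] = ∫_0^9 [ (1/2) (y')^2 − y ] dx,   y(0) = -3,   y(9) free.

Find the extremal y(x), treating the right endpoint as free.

The Lagrangian L = (1/2) (y')^2 − y gives
    ∂L/∂y = −1,   ∂L/∂y' = y'.
Euler-Lagrange: d/dx(y') − (−1) = 0, i.e. y'' + 1 = 0, so
    y(x) = −(1/2) x^2 + C1 x + C2.
Fixed left endpoint y(0) = -3 ⇒ C2 = -3.
The right endpoint x = 9 is free, so the natural (transversality) condition is ∂L/∂y' |_{x=9} = 0, i.e. y'(9) = 0.
Compute y'(x) = −1 x + C1, so y'(9) = −9 + C1 = 0 ⇒ C1 = 9.
Therefore the extremal is
    y(x) = −x^2/2 + 9 x − 3.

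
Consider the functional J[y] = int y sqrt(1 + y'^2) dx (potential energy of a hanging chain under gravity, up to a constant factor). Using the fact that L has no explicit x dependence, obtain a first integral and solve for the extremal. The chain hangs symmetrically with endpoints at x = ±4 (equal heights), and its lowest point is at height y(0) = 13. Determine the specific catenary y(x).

The Lagrangian L(y, y') = y sqrt(1 + y'^2) has no explicit x dependence, so the Beltrami identity applies:
    L − y' ∂L/∂y' = C.
Compute ∂L/∂y' = y · y' / sqrt(1 + y'^2). Then
    L − y' ∂L/∂y'
    = y sqrt(1 + y'^2) − y · y'^2 / sqrt(1 + y'^2)
    = y (1 + y'^2 − y'^2) / sqrt(1 + y'^2)
    = y / sqrt(1 + y'^2) = C.
Squaring gives y^2 = C^2 (1 + y'^2), i.e.
    y'^2 = y^2 / C^2 − 1.
Separating variables,
    dy / sqrt(y^2 − C^2) = dx / C,
and integrating gives arccosh(y / C) = (x − a)/C, so
    y(x) = C cosh((x − a)/C),
the catenary. The constants C and a are fixed by the two endpoint conditions (and, for the hanging-chain problem, the length constraint selects C).
Now fit the given data. The endpoints x = ±4 are symmetric at equal height, so the catenary is even about its minimum: a = 0 and y(x) = C cosh(x/C). The lowest point is y(0) = C cosh(0) = C, and we are told y(0) = 13, so C = 13. Therefore
    y(x) = 13 cosh(x/13),
and at the endpoints
    y(±4) = 13 cosh(4/13).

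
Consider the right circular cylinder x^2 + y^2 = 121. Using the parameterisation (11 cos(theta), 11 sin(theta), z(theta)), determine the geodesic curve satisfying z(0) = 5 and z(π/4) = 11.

Parameterise the cylinder of radius R = 11 as
    r(θ) = (11 cos θ, 11 sin θ, z(θ)).
The arc-length element is
    ds = sqrt(121 + (dz/dθ)^2) dθ,
so the Lagrangian is L = sqrt(121 + z'^2).
L depends on z' only, not on z or θ, so ∂L/∂z = 0 and
    ∂L/∂z' = z' / sqrt(121 + z'^2).
The Euler-Lagrange equation gives
    d/dθ( z' / sqrt(121 + z'^2) ) = 0,
so z' is constant. Integrating once:
    z(θ) = a θ + b,
a helix on the cylinder (a straight line when the cylinder is unrolled). The constants a, b are determined by the endpoint conditions.
With endpoint conditions z(0) = 5 and z(π/4) = 11: from z(0) = b we get b = 5, and a·π/4 + 5 = 11 gives a = 24/π, so
    z(θ) = (24/π) θ + 5.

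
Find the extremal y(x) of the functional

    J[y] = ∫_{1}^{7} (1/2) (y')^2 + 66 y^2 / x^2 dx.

The Lagrangian is L = (1/2) (y')^2 + 66 y^2 / x^2.
Compute ∂L/∂y = 132y/x^2, ∂L/∂y' = y'.
The Euler-Lagrange equation d/dx(∂L/∂y') − ∂L/∂y = 0 reduces to
    y'' − 132/x^2 · y = 0  (x > 0).
Its general solution is
    y(x) = A x^12 + B x^(-11),
with A, B fixed by the endpoint conditions.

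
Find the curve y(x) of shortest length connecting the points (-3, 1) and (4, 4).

Arc-length functional: J[y] = ∫ sqrt(1 + (y')^2) dx.
Lagrangian L = sqrt(1 + (y')^2) has no explicit y dependence, so ∂L/∂y = 0 and the Euler-Lagrange equation gives
    d/dx( y' / sqrt(1 + (y')^2) ) = 0  ⇒  y' / sqrt(1 + (y')^2) = const.
Hence y' is constant, so y(x) is affine.
Fitting the endpoints (-3, 1) and (4, 4):
    slope m = (4 − 1) / (4 − (-3)) = 3/7,
    intercept c = 1 − m·(-3) = 16/7.
Extremal: y(x) = (3/7) x + 16/7.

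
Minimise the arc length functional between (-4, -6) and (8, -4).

Arc-length functional: J[y] = ∫ sqrt(1 + (y')^2) dx.
Lagrangian L = sqrt(1 + (y')^2) has no explicit y dependence, so ∂L/∂y = 0 and the Euler-Lagrange equation gives
    d/dx( y' / sqrt(1 + (y')^2) ) = 0  ⇒  y' / sqrt(1 + (y')^2) = const.
Hence y' is constant, so y(x) is affine.
Fitting the endpoints (-4, -6) and (8, -4):
    slope m = ((-4) − (-6)) / (8 − (-4)) = 1/6,
    intercept c = (-6) − m·(-4) = -16/3.
Extremal: y(x) = (1/6) x - 16/3.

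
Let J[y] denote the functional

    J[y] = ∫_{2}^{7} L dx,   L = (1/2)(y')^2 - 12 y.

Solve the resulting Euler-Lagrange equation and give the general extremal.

The Lagrangian is L = (1/2)(y')^2 - 12 y.
∂L/∂y = -12.
∂L/∂y' = y'.
The Euler-Lagrange equation d/dx(∂L/∂y') − ∂L/∂y = 0 becomes:
    y'' + 12 = 0
General solution: y(x) = -6 x^2 + A x + B, where A and B are arbitrary constants fixed by the endpoint conditions.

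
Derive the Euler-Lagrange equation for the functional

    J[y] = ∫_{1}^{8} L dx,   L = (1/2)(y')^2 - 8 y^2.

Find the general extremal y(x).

The Lagrangian is L = (1/2)(y')^2 - 8 y^2.
∂L/∂y = -16y.
∂L/∂y' = y'.
The Euler-Lagrange equation d/dx(∂L/∂y') − ∂L/∂y = 0 becomes:
    y'' + 16 y = 0
General solution: y(x) = A sin(4x) + B cos(4x), where A and B are arbitrary constants fixed by the endpoint conditions.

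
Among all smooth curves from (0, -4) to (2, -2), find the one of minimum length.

Arc-length functional: J[y] = ∫ sqrt(1 + (y')^2) dx.
Lagrangian L = sqrt(1 + (y')^2) has no explicit y dependence, so ∂L/∂y = 0 and the Euler-Lagrange equation gives
    d/dx( y' / sqrt(1 + (y')^2) ) = 0  ⇒  y' / sqrt(1 + (y')^2) = const.
Hence y' is constant, so y(x) is affine.
Fitting the endpoints (0, -4) and (2, -2):
    slope m = ((-2) − (-4)) / (2 − 0) = 1,
    intercept c = (-4) − m·0 = -4.
Extremal: y(x) = x - 4.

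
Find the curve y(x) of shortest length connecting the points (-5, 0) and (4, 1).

Arc-length functional: J[y] = ∫ sqrt(1 + (y')^2) dx.
Lagrangian L = sqrt(1 + (y')^2) has no explicit y dependence, so ∂L/∂y = 0 and the Euler-Lagrange equation gives
    d/dx( y' / sqrt(1 + (y')^2) ) = 0  ⇒  y' / sqrt(1 + (y')^2) = const.
Hence y' is constant, so y(x) is affine.
Fitting the endpoints (-5, 0) and (4, 1):
    slope m = (1 − 0) / (4 − (-5)) = 1/9,
    intercept c = 0 − m·(-5) = 5/9.
Extremal: y(x) = (1/9) x + 5/9.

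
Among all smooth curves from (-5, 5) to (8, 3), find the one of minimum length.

Arc-length functional: J[y] = ∫ sqrt(1 + (y')^2) dx.
Lagrangian L = sqrt(1 + (y')^2) has no explicit y dependence, so ∂L/∂y = 0 and the Euler-Lagrange equation gives
    d/dx( y' / sqrt(1 + (y')^2) ) = 0  ⇒  y' / sqrt(1 + (y')^2) = const.
Hence y' is constant, so y(x) is affine.
Fitting the endpoints (-5, 5) and (8, 3):
    slope m = (3 − 5) / (8 − (-5)) = -2/13,
    intercept c = 5 − m·(-5) = 55/13.
Extremal: y(x) = (-2/13) x + 55/13.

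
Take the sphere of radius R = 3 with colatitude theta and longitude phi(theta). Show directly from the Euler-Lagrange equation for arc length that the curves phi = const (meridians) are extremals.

On the sphere of radius R = 3 with spherical coordinates (θ, φ), the induced metric is
    ds^2 = 9(dθ^2 + sin^2(θ) dφ^2).
Using θ as the parameter, the arc-length functional becomes
    J[φ] = ∫ 3 sqrt(1 + sin^2(θ) (dφ/dθ)^2) dθ.
So L = 3 sqrt(1 + sin^2(θ) φ'^2). Compute
    ∂L/∂φ = 0  (L has no explicit φ dependence),
    ∂L/∂φ' = 3 sin^2(θ) φ' / sqrt(1 + sin^2(θ) φ'^2).
For the candidate φ(θ) = c (constant), φ' = 0, so ∂L/∂φ' evaluated along the candidate vanishes, and ∂L/∂φ is identically zero. Hence
    d/dθ(∂L/∂φ') − ∂L/∂φ = 0
is satisfied. Therefore meridians φ = const are extremals of arc length — they are geodesics on the sphere.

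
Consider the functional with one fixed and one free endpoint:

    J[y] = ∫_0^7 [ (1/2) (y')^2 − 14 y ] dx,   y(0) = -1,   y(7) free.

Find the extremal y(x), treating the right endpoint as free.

The Lagrangian L = (1/2) (y')^2 − 14 y gives
    ∂L/∂y = −14,   ∂L/∂y' = y'.
Euler-Lagrange: d/dx(y') − (−14) = 0, i.e. y'' + 14 = 0, so
    y(x) = −(14/2) x^2 + C1 x + C2.
Fixed left endpoint y(0) = -1 ⇒ C2 = -1.
The right endpoint x = 7 is free, so the natural (transversality) condition is ∂L/∂y' |_{x=7} = 0, i.e. y'(7) = 0.
Compute y'(x) = −14 x + C1, so y'(7) = −98 + C1 = 0 ⇒ C1 = 98.
Therefore the extremal is
    y(x) = −7 x^2 + 98 x − 1.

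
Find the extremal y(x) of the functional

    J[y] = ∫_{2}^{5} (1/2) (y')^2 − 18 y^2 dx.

The Lagrangian is L = (1/2) (y')^2 − 18 y^2.
Compute ∂L/∂y = -36y, ∂L/∂y' = y'.
The Euler-Lagrange equation d/dx(∂L/∂y') − ∂L/∂y = 0 reduces to
    y'' + 36 y = 0.
Its general solution is
    y(x) = A sin(6x) + B cos(6x),
with A, B fixed by the endpoint conditions.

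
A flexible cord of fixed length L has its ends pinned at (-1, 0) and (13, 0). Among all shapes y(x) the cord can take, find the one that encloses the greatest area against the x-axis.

Set up the augmented Lagrangian using a multiplier λ for the length constraint:
    F(y, y') = y − λ sqrt(1 + y'^2).
F has no explicit x dependence, so the Beltrami identity yields a first integral
    F − y' ∂F/∂y' = C.
Compute ∂F/∂y' = −λ y' / sqrt(1 + y'^2). Then
    y − λ sqrt(1 + y'^2) + λ y'^2 / sqrt(1 + y'^2) = C
    ⇒  y − λ / sqrt(1 + y'^2) = C.
Solving for y' and integrating gives
    (x − a)^2 + (y − b)^2 = λ^2,
a circular arc of radius λ. The constants a, b are determined by the endpoint conditions y(-1) = y(13) = 0, and λ is fixed implicitly by the length constraint
    ∫_{-1}^{13} sqrt(1 + y'^2) dx = L.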